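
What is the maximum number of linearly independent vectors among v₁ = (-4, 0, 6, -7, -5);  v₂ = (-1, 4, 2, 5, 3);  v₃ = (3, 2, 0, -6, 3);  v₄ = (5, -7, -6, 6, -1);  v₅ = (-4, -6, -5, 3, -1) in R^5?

5

Form the matrix with v₁, v₂, v₃, v₄, v₅ as columns and reduce.
The echelon form has 5 nonzero rows, so the rank is 5.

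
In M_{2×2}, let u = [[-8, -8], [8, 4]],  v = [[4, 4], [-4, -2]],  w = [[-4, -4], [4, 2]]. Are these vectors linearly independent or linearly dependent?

linearly dependent

Write each element as a coordinate vector in ℝ⁴ using {E₁₁, E₁₂, E₂₁, E₂₂}.
Place the vectors as rows of a 3×4 matrix and reduce to echelon form.
The reduction yields 1 nonzero row, so the rank is 1.
Since rank 1 < 3, the set is linearly dependent.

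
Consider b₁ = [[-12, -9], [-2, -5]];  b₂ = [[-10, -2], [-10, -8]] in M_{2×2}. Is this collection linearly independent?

linearly independent

Write each element as a coordinate vector in ℝ⁴ using {E₁₁, E₁₂, E₂₁, E₂₂}.
Row-reduce the matrix whose columns are b₁, b₂.
The reduction yields 2 nonzero rows, so the rank is 2.
Since rank = 2 (the number of vectors), the set is linearly independent.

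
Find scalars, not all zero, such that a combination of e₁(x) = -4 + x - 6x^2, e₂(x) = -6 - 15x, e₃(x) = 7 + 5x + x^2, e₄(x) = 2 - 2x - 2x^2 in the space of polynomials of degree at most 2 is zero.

e₁ + e₂ + 2e₃ - 2e₄ = 0

Write each element as a vector in ℝ³ using {1, x, x^2}.
Write the vectors as columns of a matrix and find a nonzero vector in its null space.
The free variable yields coefficients (1, 1, 2, -2) (any nonzero multiple also works).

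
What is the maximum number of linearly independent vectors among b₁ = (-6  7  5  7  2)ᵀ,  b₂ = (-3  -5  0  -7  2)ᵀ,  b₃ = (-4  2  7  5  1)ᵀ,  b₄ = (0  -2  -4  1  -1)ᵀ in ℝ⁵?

4

Row-reduce the 4×5 matrix with these as rows.
The echelon form has 4 nonzero rows, so the rank is 4.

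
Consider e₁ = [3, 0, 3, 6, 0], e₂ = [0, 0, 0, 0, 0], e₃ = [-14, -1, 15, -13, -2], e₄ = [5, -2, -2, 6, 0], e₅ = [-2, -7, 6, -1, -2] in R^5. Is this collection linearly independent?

linearly dependent

One of the vectors is the zero vector, so the set is linearly dependent.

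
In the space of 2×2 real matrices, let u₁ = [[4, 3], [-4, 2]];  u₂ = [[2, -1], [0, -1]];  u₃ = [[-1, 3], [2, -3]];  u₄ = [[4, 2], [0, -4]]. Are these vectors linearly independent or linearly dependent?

Write each element as a coordinate vector in ℝ⁴ using {E₁₁, E₁₂, E₂₁, E₂₂}.
Row-reduce the matrix whose columns are u₁, u₂, u₃, u₄.
The reduction yields 4 nonzero rows, so the rank is 4.
Since rank = 4 (the number of vectors), the set is linearly independent.

linearly independent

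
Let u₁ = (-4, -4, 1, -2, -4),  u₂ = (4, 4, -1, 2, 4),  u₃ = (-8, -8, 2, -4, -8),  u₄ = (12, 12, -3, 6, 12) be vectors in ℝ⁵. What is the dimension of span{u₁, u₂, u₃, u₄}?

dim = 1

Apply Gaussian elimination to the matrix whose rows are u₁, u₂, u₃, u₄.
There is 1 pivot column, so rank = 1.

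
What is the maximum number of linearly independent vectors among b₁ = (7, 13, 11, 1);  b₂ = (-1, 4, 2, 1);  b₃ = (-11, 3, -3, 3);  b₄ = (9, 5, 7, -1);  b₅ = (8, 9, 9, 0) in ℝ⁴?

2

Apply Gaussian elimination to the matrix whose rows are b₁, b₂, b₃, b₄, b₅.
Reduction leaves 2 leading entries, giving rank 2.
(With 5 elements in a 4-dimensional space the rank is at most 4.)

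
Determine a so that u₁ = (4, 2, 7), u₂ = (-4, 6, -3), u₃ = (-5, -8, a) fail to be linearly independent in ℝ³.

The vectors are dependent exactly when the determinant of the matrix with rows u₁, u₂, u₃ vanishes.
Expanding, det = 32*a + 368.
Setting this to zero gives a = -23/2.

a = -23/2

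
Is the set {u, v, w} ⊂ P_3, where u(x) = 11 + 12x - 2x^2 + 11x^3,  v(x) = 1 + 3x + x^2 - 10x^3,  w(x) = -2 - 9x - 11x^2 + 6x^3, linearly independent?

linearly independent

Take coordinates with respect to the standard basis {1, x, …, x^3}.
Row-reduce the matrix whose columns are u, v, w.
The reduction yields 3 nonzero rows, so the rank is 3.
Since rank = 3 (the number of vectors), the set is linearly independent.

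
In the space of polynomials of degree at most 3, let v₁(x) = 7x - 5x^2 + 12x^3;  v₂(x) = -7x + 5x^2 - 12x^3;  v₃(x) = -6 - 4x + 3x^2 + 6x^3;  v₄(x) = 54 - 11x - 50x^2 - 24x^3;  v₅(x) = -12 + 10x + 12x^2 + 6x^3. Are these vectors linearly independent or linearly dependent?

linearly dependent

Write each element as a coordinate vector in ℝ⁴ using {1, x, …, x^3}.
There are 5 vectors in a 4-dimensional space, so they cannot be linearly independent.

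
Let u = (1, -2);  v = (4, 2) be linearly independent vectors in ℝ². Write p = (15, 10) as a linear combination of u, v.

p = -u + 4v

Solve the system with u, v as columns and p as the right-hand side.
Back-substitution yields (c₁, c₂) = (-1, 4).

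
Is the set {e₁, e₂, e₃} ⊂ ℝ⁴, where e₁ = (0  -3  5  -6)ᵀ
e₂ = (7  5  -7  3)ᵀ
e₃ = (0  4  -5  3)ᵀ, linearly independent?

linearly independent

Place the vectors as rows of a 3×4 matrix and reduce to echelon form.
The reduction yields 3 nonzero rows, so the rank is 3.
Since rank = 3 (the number of vectors), the set is linearly independent.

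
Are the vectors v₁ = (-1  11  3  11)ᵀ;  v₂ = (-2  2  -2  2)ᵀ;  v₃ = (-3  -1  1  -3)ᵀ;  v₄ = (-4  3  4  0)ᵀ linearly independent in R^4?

linearly dependent

The matrix [v₁|v₂|v₃|v₄] has determinant 0.
A zero determinant means the columns are linearly dependent.
Indeed v₁ - v₂ + 3v₃ - 2v₄ = 0.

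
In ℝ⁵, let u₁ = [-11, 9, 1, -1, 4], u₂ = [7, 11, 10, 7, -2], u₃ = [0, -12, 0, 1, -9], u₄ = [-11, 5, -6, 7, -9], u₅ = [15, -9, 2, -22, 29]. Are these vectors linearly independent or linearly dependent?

The matrix [u₁|u₂|u₃|u₄|u₅] has determinant 0.
A zero determinant means the columns are linearly dependent.
Indeed u₂ + u₃ + 2u₄ + u₅ = 0.

linearly dependent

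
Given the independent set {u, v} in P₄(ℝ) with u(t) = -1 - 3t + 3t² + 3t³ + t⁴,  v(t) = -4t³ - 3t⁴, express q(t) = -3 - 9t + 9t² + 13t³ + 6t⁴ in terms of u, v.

q = 3u - v

Take coordinate vectors relative to {1, t, …, t⁴}.
Write q = c₁u + c₂v and equate components.
Back-substitution yields (c₁, c₂) = (3, -1).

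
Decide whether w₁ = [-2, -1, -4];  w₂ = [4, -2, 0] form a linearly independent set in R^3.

linearly independent

Row-reduce the matrix whose columns are w₁, w₂.
The reduction yields 2 nonzero rows, so the rank is 2.
Since rank = 2 (the number of vectors), the set is linearly independent.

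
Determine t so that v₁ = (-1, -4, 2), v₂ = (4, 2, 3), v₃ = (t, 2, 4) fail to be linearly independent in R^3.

Place the vectors as rows of a 3×3 matrix; dependence ⇔ determinant zero.
Cofactor expansion gives det = 78 - 16*t.
Solving 78 - 16*t = 0 yields t = 39/8.

t = 39/8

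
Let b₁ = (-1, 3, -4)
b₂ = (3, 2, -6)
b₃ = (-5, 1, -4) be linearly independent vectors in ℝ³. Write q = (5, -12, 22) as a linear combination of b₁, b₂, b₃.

Since b₁, b₂, b₃ are independent, the coefficients expressing q are uniquely determined by a linear system.
The system has the unique solution (c₁, c₂, c₃) = (-3, -1, -1).

q = -3b₁ - b₂ - b₃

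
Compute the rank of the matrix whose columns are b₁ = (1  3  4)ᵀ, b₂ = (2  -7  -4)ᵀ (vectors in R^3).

rank 2

Put the 3×2 matrix [b₁|b₂] into echelon form.
The echelon form has 2 nonzero rows, so the rank is 2.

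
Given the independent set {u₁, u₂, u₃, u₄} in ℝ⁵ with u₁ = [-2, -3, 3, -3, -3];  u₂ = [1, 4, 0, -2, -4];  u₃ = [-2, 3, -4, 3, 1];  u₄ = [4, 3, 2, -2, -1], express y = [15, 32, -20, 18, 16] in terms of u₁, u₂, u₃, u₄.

Solve the system with u₁, u₂, u₃, u₄ as columns and y as the right-hand side.
The system has the unique solution (a₁, …, a₄) = (-4, -1, 4, 4).

y = -4u₁ - u₂ + 4u₃ + 4u₄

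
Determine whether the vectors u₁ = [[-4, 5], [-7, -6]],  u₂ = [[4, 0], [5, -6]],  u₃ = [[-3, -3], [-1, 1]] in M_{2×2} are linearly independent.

Take coordinates with respect to the standard basis {E₁₁, E₁₂, E₂₁, E₂₂}.
Place the vectors as rows of a 3×4 matrix and reduce to echelon form.
The reduction yields 3 nonzero rows, so the rank is 3.
Since rank = 3 (the number of vectors), the set is linearly independent.

linearly independent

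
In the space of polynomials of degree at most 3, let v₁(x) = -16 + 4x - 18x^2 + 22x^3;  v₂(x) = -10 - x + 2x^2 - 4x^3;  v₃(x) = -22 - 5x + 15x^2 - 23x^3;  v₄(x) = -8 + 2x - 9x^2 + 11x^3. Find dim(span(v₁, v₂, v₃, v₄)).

dim = 2

Represent each element by its coordinate vector in ℝ⁴.
Apply Gaussian elimination to the matrix whose rows are v₁, v₂, v₃, v₄.
The echelon form has 2 nonzero rows, so the rank is 2.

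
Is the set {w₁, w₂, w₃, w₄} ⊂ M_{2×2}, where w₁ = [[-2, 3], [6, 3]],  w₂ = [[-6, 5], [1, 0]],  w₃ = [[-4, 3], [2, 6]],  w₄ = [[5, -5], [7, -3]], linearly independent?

Write each element as a coordinate vector in ℝ⁴ using {E₁₁, E₁₂, E₂₁, E₂₂}.
The matrix [w₁|w₂|w₃|w₄] has determinant -639.
A nonzero determinant means the columns are linearly independent.

linearly independent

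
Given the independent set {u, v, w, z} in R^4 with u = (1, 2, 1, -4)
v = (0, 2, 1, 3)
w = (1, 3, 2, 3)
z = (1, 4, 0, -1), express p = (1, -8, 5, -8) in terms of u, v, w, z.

p = 3u - 2v + 2w - 4z

Write p = α₁u + … + α₄z and equate components.
The system has the unique solution (α₁, …, α₄) = (3, -2, 2, -4).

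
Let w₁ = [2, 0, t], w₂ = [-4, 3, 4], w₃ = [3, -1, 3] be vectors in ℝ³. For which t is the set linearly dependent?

t = 26/5

Place the vectors as rows of a 3×3 matrix; dependence ⇔ determinant zero.
Expanding, det = 26 - 5*t.
Solving 26 - 5*t = 0 yields t = 26/5.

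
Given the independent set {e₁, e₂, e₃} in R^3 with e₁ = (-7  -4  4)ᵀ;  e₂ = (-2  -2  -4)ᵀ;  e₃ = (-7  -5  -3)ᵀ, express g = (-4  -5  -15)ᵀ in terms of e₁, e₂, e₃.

g = -e₁ + 2e₂ + e₃

Solve the system with e₁, e₂, e₃ as columns and g as the right-hand side.
The system has the unique solution (α₁, α₂, α₃) = (-1, 2, 1).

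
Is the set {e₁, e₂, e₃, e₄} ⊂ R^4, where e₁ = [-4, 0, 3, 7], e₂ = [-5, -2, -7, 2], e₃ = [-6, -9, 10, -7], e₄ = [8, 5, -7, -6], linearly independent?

Row-reduce the matrix whose columns are e₁, e₂, e₃, e₄.
The reduction yields 4 nonzero rows, so the rank is 4.
Since rank = 4 (the number of vectors), the set is linearly independent.

linearly independent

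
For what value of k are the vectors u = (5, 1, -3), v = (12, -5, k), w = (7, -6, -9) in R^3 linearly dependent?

k = -12

The set is linearly dependent precisely when det[u; v; w] = 0.
The determinant works out to 37*k + 444.
Setting this to zero gives k = -12.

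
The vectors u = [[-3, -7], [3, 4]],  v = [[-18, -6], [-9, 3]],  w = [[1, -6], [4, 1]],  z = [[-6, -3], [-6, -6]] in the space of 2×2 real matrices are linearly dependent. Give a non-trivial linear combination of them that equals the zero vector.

Write each element as a vector in ℝ⁴ using {E₁₁, E₁₂, E₂₁, E₂₂}.
Solve the homogeneous system with u, v, w, z as columns by row-reducing the coefficient matrix.
One solution (up to scaling) is (3, -1, -3, 1).

3u - v - 3w + z = 0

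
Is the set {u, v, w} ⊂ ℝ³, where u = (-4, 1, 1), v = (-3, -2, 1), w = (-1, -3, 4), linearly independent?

linearly independent

Row-reduce the matrix whose columns are u, v, w.
The reduction yields 3 nonzero rows, so the rank is 3.
Since rank = 3 (the number of vectors), the set is linearly independent.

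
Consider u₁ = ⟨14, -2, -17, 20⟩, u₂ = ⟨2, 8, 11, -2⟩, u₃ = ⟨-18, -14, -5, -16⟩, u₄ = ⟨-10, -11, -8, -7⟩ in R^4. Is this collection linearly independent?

linearly dependent

Place the vectors as rows of a 4×4 matrix and reduce to echelon form.
The reduction yields 2 nonzero rows, so the rank is 2.
Since rank 2 < 4, the set is linearly dependent.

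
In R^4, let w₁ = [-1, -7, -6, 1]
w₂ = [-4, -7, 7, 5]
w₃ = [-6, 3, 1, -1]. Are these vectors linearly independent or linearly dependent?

Row-reduce the matrix whose columns are w₁, w₂, w₃.
The reduction yields 3 nonzero rows, so the rank is 3.
Since rank = 3 (the number of vectors), the set is linearly independent.

linearly independent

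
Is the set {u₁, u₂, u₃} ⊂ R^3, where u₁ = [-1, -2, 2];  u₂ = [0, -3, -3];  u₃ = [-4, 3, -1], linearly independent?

Form the 3×3 matrix with these as columns; its determinant is -60.
A nonzero determinant means the columns are linearly independent.

linearly independent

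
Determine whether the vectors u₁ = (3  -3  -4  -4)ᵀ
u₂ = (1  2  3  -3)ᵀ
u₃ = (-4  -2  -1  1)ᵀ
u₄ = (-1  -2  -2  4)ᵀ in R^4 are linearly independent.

linearly independent

Form the 4×4 matrix with these as columns; its determinant is 90.
A nonzero determinant means the columns are linearly independent.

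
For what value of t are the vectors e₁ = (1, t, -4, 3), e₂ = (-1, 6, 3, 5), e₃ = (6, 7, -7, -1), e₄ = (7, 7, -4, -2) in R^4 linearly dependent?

Place the vectors as rows of a 4×4 matrix; dependence ⇔ determinant zero.
Expanding, det = 754 - 130*t.
This vanishes exactly when t = 29/5.

t = 29/5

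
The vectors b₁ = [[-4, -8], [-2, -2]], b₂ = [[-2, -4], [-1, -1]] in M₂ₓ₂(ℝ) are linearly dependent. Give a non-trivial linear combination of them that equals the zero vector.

b₁ - 2b₂ = 0

Take coordinates with respect to {E₁₁, E₁₂, E₂₁, E₂₂}.
Write the vectors as columns of a matrix and find a nonzero vector in its null space.
The free variable yields coefficients (1, -2) (any nonzero multiple also works).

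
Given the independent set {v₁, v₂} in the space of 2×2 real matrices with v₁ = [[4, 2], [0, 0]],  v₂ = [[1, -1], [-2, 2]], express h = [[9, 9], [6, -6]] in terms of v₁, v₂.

Work in coordinates with respect to the standard basis {E₁₁, E₁₂, E₂₁, E₂₂}.
Set up the augmented matrix [v₁ | v₂ | h] and row-reduce.
The system has the unique solution (a₁, a₂) = (3, -3).

h = 3v₁ - 3v₂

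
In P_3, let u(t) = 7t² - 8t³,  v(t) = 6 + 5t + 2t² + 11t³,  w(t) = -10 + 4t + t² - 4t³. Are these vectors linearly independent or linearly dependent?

Take coordinates with respect to the standard basis {1, t, …, t³}.
Place the vectors as rows of a 3×4 matrix and reduce to echelon form.
The reduction yields 3 nonzero rows, so the rank is 3.
Since rank = 3 (the number of vectors), the set is linearly independent.

linearly independent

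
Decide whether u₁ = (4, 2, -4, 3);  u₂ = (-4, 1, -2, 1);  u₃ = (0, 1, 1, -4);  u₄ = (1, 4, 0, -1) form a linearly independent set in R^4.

linearly independent

Row-reduce the matrix whose columns are u₁, u₂, u₃, u₄.
The reduction yields 4 nonzero rows, so the rank is 4.
Since rank = 4 (the number of vectors), the set is linearly independent.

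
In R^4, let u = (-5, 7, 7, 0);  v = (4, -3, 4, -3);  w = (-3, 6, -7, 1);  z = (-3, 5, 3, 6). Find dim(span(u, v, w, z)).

Row-reduce the 4×4 matrix with these as rows.
Reduction leaves 4 leading entries, giving rank 4.

4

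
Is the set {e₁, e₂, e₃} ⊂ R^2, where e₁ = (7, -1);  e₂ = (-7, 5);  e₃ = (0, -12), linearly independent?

linearly dependent

There are 3 vectors in a 2-dimensional space, so they cannot be linearly independent.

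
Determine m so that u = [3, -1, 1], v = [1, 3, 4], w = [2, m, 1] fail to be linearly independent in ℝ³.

m = -4/11

Dependence holds iff the 3×3 matrix [u v w] is singular.
Expanding, det = -11*m - 4.
This vanishes exactly when m = -4/11.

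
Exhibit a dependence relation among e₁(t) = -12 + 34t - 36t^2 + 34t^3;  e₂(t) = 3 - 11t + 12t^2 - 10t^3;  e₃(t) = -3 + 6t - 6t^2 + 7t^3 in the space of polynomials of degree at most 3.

e₁ + 2e₂ - 2e₃ = 0

Take coordinates with respect to {1, t, …, t^3}.
Solve the homogeneous system with e₁, e₂, e₃ as columns by row-reducing the coefficient matrix.
One solution (up to scaling) is (1, 2, -2).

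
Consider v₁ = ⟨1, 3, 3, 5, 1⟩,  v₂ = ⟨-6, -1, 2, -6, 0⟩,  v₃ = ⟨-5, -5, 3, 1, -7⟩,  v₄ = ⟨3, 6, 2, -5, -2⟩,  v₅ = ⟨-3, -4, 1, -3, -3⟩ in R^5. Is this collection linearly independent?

Row-reduce the matrix whose columns are v₁, v₂, v₃, v₄, v₅.
The reduction yields 5 nonzero rows, so the rank is 5.
Since rank = 5 (the number of vectors), the set is linearly independent.

linearly independent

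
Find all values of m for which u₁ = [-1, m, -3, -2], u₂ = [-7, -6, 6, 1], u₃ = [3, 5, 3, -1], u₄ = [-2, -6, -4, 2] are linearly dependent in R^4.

m = 3/2

Place the vectors as rows of a 4×4 matrix; dependence ⇔ determinant zero.
Cofactor expansion gives det = 44*m - 66.
Setting this to zero gives m = 3/2.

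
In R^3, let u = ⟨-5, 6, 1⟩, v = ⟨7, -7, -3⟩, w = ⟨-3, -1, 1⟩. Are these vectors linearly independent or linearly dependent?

Place the vectors as rows of a 3×3 matrix and reduce to echelon form.
The reduction yields 3 nonzero rows, so the rank is 3.
Since rank = 3 (the number of vectors), the set is linearly independent.

linearly independent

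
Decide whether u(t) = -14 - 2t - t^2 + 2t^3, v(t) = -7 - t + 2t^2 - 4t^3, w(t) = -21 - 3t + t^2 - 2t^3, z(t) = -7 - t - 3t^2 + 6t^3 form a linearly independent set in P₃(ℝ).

Write each element as a coordinate vector in ℝ⁴ using {1, t, …, t^3}.
Form the 4×4 matrix with these as columns; its determinant is 0.
A zero determinant means the columns are linearly dependent.

linearly dependent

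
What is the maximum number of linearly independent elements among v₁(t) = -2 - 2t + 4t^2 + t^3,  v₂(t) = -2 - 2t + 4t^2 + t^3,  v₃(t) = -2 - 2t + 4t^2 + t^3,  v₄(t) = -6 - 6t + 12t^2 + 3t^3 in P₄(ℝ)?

Represent each element by its coordinate vector in ℝ⁵.
Row-reduce the 4×5 matrix with these as rows.
There is 1 pivot column, so rank = 1.

1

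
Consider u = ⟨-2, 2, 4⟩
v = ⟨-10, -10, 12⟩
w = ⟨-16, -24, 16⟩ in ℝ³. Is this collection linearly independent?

linearly dependent

Form the 3×3 matrix with these as columns; its determinant is 0.
A zero determinant means the columns are linearly dependent.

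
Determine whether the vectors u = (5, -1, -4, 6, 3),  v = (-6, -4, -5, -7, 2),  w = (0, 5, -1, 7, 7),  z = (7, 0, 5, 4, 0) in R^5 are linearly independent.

Place the vectors as rows of a 4×5 matrix and reduce to echelon form.
The reduction yields 4 nonzero rows, so the rank is 4.
Since rank = 4 (the number of vectors), the set is linearly independent.

linearly independent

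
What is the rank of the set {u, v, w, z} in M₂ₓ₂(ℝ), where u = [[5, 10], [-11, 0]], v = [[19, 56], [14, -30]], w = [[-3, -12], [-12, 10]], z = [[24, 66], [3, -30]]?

rank 2

Use coordinates relative to {E₁₁, E₁₂, E₂₁, E₂₂}.
Row-reduce the 4×4 matrix with these as rows.
There are 2 pivot columns, so rank = 2.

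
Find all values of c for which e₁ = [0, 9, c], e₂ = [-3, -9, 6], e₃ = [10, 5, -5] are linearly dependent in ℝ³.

The set is linearly dependent precisely when det[e₁; e₂; e₃] = 0.
Expanding, det = 75*c + 405.
This vanishes exactly when c = -27/5.

c = -27/5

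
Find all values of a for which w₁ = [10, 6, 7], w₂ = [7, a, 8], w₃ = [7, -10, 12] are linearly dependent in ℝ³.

Place the vectors as rows of a 3×3 matrix; dependence ⇔ determinant zero.
Cofactor expansion gives det = 71*a + 142.
Solving 71*a + 142 = 0 yields a = -2.

a = -2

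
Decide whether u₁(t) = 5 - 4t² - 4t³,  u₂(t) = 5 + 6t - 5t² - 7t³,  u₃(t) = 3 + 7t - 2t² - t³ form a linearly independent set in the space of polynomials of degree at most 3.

Take coordinates with respect to the standard basis {1, t, …, t³}.
Row-reduce the matrix whose columns are u₁, u₂, u₃.
The reduction yields 3 nonzero rows, so the rank is 3.
Since rank = 3 (the number of vectors), the set is linearly independent.

linearly independent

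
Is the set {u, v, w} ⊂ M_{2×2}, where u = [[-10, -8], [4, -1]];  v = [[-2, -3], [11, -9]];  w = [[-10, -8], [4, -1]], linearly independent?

linearly dependent

Write each element as a coordinate vector in ℝ⁴ using {E₁₁, E₁₂, E₂₁, E₂₂}.
Two of the vectors are equal, giving an immediate dependence.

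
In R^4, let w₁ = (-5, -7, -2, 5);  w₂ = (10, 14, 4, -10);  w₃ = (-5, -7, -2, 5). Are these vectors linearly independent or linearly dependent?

linearly dependent

Place the vectors as rows of a 3×4 matrix and reduce to echelon form.
The reduction yields 1 nonzero row, so the rank is 1.
Since rank 1 < 3, the set is linearly dependent.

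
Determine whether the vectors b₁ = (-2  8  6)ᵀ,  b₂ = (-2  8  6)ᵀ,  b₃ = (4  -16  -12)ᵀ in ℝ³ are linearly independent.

linearly dependent

Row-reduce the matrix whose columns are b₁, b₂, b₃.
The reduction yields 1 nonzero row, so the rank is 1.
Since rank 1 < 3, the set is linearly dependent.
Indeed b₁ - b₂ = 0.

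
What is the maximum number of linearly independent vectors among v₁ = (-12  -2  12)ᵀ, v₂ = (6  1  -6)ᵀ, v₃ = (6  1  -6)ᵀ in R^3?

1

Row-reduce the 3×3 matrix with these as rows.
Exactly 1 pivot survives; hence the rank is 1.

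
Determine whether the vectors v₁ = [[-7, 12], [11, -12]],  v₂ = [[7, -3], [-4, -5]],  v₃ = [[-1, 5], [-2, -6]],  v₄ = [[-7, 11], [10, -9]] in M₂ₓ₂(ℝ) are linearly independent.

linearly independent

Take coordinates with respect to the standard basis {E₁₁, E₁₂, E₂₁, E₂₂}.
Form the 4×4 matrix with these as columns; its determinant is 402.
A nonzero determinant means the columns are linearly independent.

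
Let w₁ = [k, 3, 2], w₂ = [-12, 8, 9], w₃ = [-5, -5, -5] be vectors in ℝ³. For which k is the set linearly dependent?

k = 23

The set is linearly dependent precisely when det[w₁; w₂; w₃] = 0.
Cofactor expansion gives det = 5*k - 115.
Setting this to zero gives k = 23.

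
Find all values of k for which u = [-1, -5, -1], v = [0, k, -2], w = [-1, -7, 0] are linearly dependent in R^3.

k = 4

Dependence holds iff the 3×3 matrix [u v w] is singular.
Cofactor expansion gives det = 4 - k.
This vanishes exactly when k = 4.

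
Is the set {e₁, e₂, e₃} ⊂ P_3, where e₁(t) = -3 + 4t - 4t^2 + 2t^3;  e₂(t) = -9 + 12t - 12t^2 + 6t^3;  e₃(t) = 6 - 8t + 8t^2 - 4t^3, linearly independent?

Write each element as a coordinate vector in ℝ⁴ using {1, t, …, t^3}.
Row-reduce the matrix whose columns are e₁, e₂, e₃.
The reduction yields 1 nonzero row, so the rank is 1.
Since rank 1 < 3, the set is linearly dependent.

linearly dependent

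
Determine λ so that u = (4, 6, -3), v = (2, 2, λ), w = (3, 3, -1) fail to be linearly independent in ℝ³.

λ = -2/3

Place the vectors as rows of a 3×3 matrix; dependence ⇔ determinant zero.
Expanding, det = 6*λ + 4.
Solving 6*λ + 4 = 0 yields λ = -2/3.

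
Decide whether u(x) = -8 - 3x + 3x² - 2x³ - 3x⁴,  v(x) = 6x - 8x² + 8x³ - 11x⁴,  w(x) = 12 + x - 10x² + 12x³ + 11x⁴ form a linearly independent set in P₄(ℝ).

linearly independent

Take coordinates with respect to the standard basis {1, x, …, x⁴}.
Row-reduce the matrix whose columns are u, v, w.
The reduction yields 3 nonzero rows, so the rank is 3.
Since rank = 3 (the number of vectors), the set is linearly independent.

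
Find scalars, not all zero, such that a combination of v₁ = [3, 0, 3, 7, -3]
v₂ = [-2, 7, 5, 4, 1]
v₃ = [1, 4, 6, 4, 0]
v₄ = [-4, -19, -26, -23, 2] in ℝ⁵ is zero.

Write the vectors as columns of a matrix and find a nonzero vector in its null space.
A generator of the null space is (1, 1, 3, 1).

v₁ + v₂ + 3v₃ + v₄ = 0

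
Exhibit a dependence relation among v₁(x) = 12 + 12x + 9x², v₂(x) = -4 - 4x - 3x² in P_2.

Take coordinates with respect to {1, x, x²}.
Solve the homogeneous system with v₁, v₂ as columns by row-reducing the coefficient matrix.
One solution (up to scaling) is (1, 3).

v₁ + 3v₂ = 0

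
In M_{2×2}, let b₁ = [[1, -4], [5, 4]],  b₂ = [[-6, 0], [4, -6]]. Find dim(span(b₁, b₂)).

Represent each element by its coordinate vector in ℝ⁴.
Row-reduce the 2×4 matrix with these as rows.
There are 2 pivot columns, so rank = 2.

dim = 2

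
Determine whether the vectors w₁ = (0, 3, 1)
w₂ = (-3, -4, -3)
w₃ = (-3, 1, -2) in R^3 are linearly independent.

The matrix [w₁|w₂|w₃] has determinant -6.
A nonzero determinant means the columns are linearly independent.

linearly independent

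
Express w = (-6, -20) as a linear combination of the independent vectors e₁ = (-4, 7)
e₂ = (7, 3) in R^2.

w = -2e₁ - 2e₂

Since e₁, e₂ are independent, the coefficients expressing w are uniquely determined by a linear system.
Back-substitution yields (c₁, c₂) = (-2, -2).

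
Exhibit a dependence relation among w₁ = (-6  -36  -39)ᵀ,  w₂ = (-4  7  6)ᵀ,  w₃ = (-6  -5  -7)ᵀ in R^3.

w₁ + 3w₂ - 3w₃ = 0

Set up α₁w₁ + … + α₃w₃ = 0 and solve the homogeneous system.
The free variable yields coefficients (1, 3, -3) (any nonzero multiple also works).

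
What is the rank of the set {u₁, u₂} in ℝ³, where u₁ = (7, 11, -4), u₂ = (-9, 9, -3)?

2

Apply Gaussian elimination to the matrix whose rows are u₁, u₂.
Reduction leaves 2 leading entries, giving rank 2.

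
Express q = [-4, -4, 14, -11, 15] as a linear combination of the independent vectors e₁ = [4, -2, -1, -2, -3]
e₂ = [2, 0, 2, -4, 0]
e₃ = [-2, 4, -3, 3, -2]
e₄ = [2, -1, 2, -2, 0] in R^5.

Since e₁, e₂, e₃, e₄ are independent, the coefficients expressing q are uniquely determined by a linear system.
The system has the unique solution (a₁, …, a₄) = (-3, 3, -3, -2).

q = -3e₁ + 3e₂ - 3e₃ - 2e₄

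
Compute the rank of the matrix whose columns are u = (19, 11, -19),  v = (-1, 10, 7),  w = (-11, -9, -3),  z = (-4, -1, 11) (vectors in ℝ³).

rank 3

Put the 3×4 matrix [u|v|w|z] into echelon form.
Exactly 3 pivots survive; hence the rank is 3.
(With 4 elements in a 3-dimensional space the rank is at most 3.)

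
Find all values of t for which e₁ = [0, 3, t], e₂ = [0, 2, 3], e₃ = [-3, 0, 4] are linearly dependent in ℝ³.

The set is linearly dependent precisely when det[e₁; e₂; e₃] = 0.
The determinant works out to 6*t - 27.
Setting this to zero gives t = 9/2.

t = 9/2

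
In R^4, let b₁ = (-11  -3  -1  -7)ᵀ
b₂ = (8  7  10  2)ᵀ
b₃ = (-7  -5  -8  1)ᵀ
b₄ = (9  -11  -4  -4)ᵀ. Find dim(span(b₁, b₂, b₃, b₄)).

Form the matrix with b₁, b₂, b₃, b₄ as columns and reduce.
The echelon form has 4 nonzero rows, so the rank is 4.

dim = 4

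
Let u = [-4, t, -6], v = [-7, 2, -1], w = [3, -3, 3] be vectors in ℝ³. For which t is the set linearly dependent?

t = 17/3

The vectors are dependent exactly when the determinant of the matrix with rows u, v, w vanishes.
The determinant works out to 18*t - 102.
This vanishes exactly when t = 17/3.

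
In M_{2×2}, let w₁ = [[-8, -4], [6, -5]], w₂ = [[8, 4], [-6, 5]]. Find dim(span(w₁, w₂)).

Pass to coordinate vectors with respect to the basis {E₁₁, E₁₂, E₂₁, E₂₂}.
Put the 4×2 matrix [w₁|w₂] into echelon form.
The echelon form has 1 nonzero row, so the rank is 1.

1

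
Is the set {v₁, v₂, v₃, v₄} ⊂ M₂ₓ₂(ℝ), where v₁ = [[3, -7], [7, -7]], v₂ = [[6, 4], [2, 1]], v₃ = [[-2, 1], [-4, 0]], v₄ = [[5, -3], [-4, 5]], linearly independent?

Take coordinates with respect to the standard basis {E₁₁, E₁₂, E₂₁, E₂₂}.
Place the vectors as rows of a 4×4 matrix and reduce to echelon form.
The reduction yields 4 nonzero rows, so the rank is 4.
Since rank = 4 (the number of vectors), the set is linearly independent.

linearly independent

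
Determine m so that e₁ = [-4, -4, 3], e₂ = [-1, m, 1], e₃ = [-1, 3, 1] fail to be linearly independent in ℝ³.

The vectors are dependent exactly when the determinant of the matrix with rows e₁, e₂, e₃ vanishes.
The determinant works out to 3 - m.
This vanishes exactly when m = 3.

m = 3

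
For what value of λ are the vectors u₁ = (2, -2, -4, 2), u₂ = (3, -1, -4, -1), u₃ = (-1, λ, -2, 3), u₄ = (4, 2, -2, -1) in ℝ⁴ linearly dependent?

λ = -3

Place the vectors as rows of a 4×4 matrix; dependence ⇔ determinant zero.
Cofactor expansion gives det = -28*λ - 84.
This vanishes exactly when λ = -3.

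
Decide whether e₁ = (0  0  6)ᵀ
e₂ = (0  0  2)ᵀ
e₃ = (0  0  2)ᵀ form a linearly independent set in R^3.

Two of the vectors are equal, giving an immediate dependence.

linearly dependent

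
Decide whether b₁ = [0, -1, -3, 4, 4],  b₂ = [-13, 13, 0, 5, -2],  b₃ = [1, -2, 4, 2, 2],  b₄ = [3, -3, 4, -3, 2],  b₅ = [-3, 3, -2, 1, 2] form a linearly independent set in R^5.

linearly dependent

The matrix [b₁|b₂|b₃|b₄|b₅] has determinant 0.
A zero determinant means the columns are linearly dependent.
Indeed 2b₁ + b₂ - 2b₃ + 2b₄ - 3b₅ = 0.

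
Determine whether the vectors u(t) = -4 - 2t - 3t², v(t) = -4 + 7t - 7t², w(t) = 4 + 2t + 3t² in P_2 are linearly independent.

linearly dependent

Take coordinates with respect to the standard basis {1, t, t²}.
Place the vectors as rows of a 3×3 matrix and reduce to echelon form.
The reduction yields 2 nonzero rows, so the rank is 2.
Since rank 2 < 3, the set is linearly dependent.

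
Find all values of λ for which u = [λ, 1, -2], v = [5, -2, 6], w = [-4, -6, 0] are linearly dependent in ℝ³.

Dependence holds iff the 3×3 matrix [u v w] is singular.
Expanding, det = 36*λ + 52.
This vanishes exactly when λ = -13/9.

λ = -13/9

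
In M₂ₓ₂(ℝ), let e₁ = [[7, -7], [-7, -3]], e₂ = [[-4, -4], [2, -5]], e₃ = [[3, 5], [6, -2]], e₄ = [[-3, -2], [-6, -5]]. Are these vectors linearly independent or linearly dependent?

Write each element as a coordinate vector in ℝ⁴ using {E₁₁, E₁₂, E₂₁, E₂₂}.
Row-reduce the matrix whose columns are e₁, e₂, e₃, e₄.
The reduction yields 4 nonzero rows, so the rank is 4.
Since rank = 4 (the number of vectors), the set is linearly independent.

linearly independent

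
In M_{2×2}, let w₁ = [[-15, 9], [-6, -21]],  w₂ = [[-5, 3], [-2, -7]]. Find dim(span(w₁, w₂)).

1

Use coordinates relative to {E₁₁, E₁₂, E₂₁, E₂₂}.
Put the 4×2 matrix [w₁|w₂] into echelon form.
There is 1 pivot column, so rank = 1.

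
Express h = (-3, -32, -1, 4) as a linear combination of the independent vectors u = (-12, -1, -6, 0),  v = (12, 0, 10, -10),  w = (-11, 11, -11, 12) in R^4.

h = -u - 4v - 3w

Solve the system with u, v, w as columns and h as the right-hand side.
Back-substitution yields (a₁, a₂, a₃) = (-1, -4, -3).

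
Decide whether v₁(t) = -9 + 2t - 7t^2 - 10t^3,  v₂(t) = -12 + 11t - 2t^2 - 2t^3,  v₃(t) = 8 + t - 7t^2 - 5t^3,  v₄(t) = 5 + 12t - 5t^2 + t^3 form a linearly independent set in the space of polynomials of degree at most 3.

Take coordinates with respect to the standard basis {1, t, …, t^3}.
The matrix [v₁|v₂|v₃|v₄] has determinant 761.
A nonzero determinant means the columns are linearly independent.

linearly independent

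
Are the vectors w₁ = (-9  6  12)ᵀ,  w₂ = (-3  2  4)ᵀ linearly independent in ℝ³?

Place the vectors as rows of a 2×3 matrix and reduce to echelon form.
The reduction yields 1 nonzero row, so the rank is 1.
Since rank 1 < 2, the set is linearly dependent.

linearly dependent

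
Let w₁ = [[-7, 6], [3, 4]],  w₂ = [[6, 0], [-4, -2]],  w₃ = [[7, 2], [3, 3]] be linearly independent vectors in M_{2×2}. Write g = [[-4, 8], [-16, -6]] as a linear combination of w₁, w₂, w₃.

Take coordinate vectors relative to {E₁₁, E₁₂, E₂₁, E₂₂}.
Since w₁, w₂, w₃ are independent, the coefficients expressing g are uniquely determined by a linear system.
Row-reducing the augmented matrix gives the unique coefficients (a₁, a₂, a₃) = (2, 4, -2).

g = 2w₁ + 4w₂ - 2w₃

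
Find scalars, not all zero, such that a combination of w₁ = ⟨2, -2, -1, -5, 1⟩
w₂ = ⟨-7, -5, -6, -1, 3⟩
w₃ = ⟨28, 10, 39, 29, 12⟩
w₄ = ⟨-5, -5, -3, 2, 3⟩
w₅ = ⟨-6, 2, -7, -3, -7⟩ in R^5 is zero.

3w₁ + 3w₂ + w₃ - w₄ + 3w₅ = 0

Write the vectors as columns of a matrix and find a nonzero vector in its null space.
A generator of the null space is (3, 3, 1, -1, 3).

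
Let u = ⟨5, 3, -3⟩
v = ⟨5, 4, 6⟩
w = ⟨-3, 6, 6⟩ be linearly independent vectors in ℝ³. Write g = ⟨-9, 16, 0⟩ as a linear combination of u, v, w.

g = 2u - 2v + 3w

Set up the augmented matrix [u | v | w | g] and row-reduce.
The system has the unique solution (a₁, a₂, a₃) = (2, -2, 3).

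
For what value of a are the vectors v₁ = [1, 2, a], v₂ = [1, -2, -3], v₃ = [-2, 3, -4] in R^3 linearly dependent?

a = 37

The vectors are dependent exactly when the determinant of the matrix with rows v₁, v₂, v₃ vanishes.
Expanding, det = 37 - a.
This vanishes exactly when a = 37.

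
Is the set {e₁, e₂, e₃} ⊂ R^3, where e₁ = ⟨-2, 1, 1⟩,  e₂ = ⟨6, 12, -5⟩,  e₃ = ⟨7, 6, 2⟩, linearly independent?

linearly independent

The matrix [e₁|e₂|e₃] has determinant -203.
A nonzero determinant means the columns are linearly independent.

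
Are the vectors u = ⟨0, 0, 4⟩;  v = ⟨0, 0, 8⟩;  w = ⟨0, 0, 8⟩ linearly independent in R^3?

linearly dependent

One vector is a scalar multiple of another, so the set is dependent.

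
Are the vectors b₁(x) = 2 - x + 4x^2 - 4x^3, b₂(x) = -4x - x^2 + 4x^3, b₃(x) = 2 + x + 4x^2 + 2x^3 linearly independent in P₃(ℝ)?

Write each element as a coordinate vector in ℝ⁴ using {1, x, …, x^3}.
Row-reduce the matrix whose columns are b₁, b₂, b₃.
The reduction yields 3 nonzero rows, so the rank is 3.
Since rank = 3 (the number of vectors), the set is linearly independent.

linearly independent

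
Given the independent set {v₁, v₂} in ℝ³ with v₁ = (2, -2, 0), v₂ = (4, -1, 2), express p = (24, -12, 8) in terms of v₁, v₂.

p = 4v₁ + 4v₂

Set up the augmented matrix [v₁ | v₂ | p] and row-reduce.
Back-substitution yields (a₁, a₂) = (4, 4).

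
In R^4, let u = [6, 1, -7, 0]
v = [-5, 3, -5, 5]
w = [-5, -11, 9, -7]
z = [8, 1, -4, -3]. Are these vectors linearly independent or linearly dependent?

linearly independent

Place the vectors as rows of a 4×4 matrix and reduce to echelon form.
The reduction yields 4 nonzero rows, so the rank is 4.
Since rank = 4 (the number of vectors), the set is linearly independent.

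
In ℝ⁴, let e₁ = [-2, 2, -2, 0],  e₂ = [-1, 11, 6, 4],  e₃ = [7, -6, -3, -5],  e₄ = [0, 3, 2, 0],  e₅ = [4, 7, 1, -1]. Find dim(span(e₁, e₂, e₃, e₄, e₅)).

Put the 4×5 matrix [e₁|e₂|e₃|e₄|e₅] into echelon form.
Reduction leaves 4 leading entries, giving rank 4.
(With 5 elements in a 4-dimensional space the rank is at most 4.)

4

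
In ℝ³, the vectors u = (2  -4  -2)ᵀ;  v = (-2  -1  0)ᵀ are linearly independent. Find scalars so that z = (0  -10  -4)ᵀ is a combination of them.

z = 2u + 2v

Write z = α₁u + α₂v and equate components.
The system has the unique solution (α₁, α₂) = (2, 2).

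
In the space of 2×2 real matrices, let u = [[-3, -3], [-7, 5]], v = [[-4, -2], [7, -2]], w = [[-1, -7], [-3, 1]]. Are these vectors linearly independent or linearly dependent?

Write each element as a coordinate vector in ℝ⁴ using {E₁₁, E₁₂, E₂₁, E₂₂}.
Row-reduce the matrix whose columns are u, v, w.
The reduction yields 3 nonzero rows, so the rank is 3.
Since rank = 3 (the number of vectors), the set is linearly independent.

linearly independent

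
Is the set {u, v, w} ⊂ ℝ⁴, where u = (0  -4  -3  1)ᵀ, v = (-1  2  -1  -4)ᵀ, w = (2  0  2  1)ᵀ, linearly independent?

Row-reduce the matrix whose columns are u, v, w.
The reduction yields 3 nonzero rows, so the rank is 3.
Since rank = 3 (the number of vectors), the set is linearly independent.

linearly independent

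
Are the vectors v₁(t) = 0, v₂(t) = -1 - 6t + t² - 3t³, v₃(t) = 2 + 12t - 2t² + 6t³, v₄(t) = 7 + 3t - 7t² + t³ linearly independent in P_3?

linearly dependent

Write each element as a coordinate vector in ℝ⁴ using {1, t, …, t³}.
One of the vectors is the zero vector, so the set is linearly dependent.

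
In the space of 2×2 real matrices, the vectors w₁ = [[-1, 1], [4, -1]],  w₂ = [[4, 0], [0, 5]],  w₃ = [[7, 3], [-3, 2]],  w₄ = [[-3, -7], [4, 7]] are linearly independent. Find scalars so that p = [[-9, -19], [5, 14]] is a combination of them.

Take coordinate vectors relative to {E₁₁, E₁₂, E₂₁, E₂₂}.
Write p = c₁w₁ + … + c₄w₄ and equate components.
Back-substitution yields (c₁, …, c₄) = (-1, -2, 1, 3).

p = -w₁ - 2w₂ + w₃ + 3w₄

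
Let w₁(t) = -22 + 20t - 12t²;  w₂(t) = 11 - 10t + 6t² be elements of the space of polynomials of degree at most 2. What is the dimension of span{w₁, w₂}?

1

Use coordinates relative to {1, t, t²}.
Put the 3×2 matrix [w₁|w₂] into echelon form.
Reduction leaves 1 leading entry, giving rank 1.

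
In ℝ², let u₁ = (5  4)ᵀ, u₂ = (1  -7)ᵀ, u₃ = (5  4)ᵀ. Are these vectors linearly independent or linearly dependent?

linearly dependent

There are 3 vectors in a 2-dimensional space, so they cannot be linearly independent.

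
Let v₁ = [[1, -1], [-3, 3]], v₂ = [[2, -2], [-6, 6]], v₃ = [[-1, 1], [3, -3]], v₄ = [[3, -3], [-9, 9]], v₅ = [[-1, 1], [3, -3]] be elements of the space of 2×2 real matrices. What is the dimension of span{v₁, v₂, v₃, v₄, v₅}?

Use coordinates relative to {E₁₁, E₁₂, E₂₁, E₂₂}.
Apply Gaussian elimination to the matrix whose rows are v₁, v₂, v₃, v₄, v₅.
There is 1 pivot column, so rank = 1.
(With 5 elements in a 4-dimensional space the rank is at most 4.)

dim = 1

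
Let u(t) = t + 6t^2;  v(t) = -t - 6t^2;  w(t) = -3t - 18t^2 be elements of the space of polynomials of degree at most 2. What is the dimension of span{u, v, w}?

Use coordinates relative to {1, t, t^2}.
Apply Gaussian elimination to the matrix whose rows are u, v, w.
The echelon form has 1 nonzero row, so the rank is 1.

dim = 1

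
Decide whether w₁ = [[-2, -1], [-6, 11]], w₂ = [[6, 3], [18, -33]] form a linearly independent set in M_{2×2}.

Take coordinates with respect to the standard basis {E₁₁, E₁₂, E₂₁, E₂₂}.
One vector is a scalar multiple of another, so the set is dependent.

linearly dependent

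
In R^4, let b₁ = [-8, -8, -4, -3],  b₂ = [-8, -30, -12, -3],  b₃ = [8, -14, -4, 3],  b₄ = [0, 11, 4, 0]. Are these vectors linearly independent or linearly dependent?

Form the 4×4 matrix with these as columns; its determinant is 0.
A zero determinant means the columns are linearly dependent.

linearly dependent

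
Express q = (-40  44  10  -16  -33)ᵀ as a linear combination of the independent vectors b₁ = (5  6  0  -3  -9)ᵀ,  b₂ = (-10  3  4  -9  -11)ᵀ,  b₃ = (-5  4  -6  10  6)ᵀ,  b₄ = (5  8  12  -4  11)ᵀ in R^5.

q = 2b₁ + 4b₂ + 3b₃ + b₄

Set up the augmented matrix [b₁ | b₂ | b₃ | b₄ | q] and row-reduce.
Row-reducing the augmented matrix gives the unique coefficients (a₁, …, a₄) = (2, 4, 3, 1).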